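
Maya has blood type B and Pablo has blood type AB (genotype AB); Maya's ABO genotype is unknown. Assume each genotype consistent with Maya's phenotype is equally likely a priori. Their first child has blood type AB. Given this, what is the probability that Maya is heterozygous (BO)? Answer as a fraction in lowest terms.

1/3

Possible genotypes: Maya ∈ {BB, BO}; Pablo ∈ {AB}.
Weight each parental genotype pair by prior × P(type-AB child):
  BB × AB: posterior weight 2/3.
  BO × AB: posterior weight 1/3.
Sum the posterior weight over pairs where Maya is BO: 1/3.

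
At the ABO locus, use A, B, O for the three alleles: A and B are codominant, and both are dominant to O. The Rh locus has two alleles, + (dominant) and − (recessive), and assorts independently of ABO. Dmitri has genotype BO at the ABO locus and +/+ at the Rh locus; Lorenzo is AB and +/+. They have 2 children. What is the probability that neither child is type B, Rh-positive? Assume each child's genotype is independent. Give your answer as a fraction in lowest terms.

ABO cross BO × AB → 1/4 A, 1/2 B, 1/4 AB.
Rh cross +/+ × +/+ → 1 Rh+; so P(type B, Rh-positive) = 1/2 × 1 = 1/2 per child.
P(not type B, Rh-positive) = 1/2 for one child; (1/2)^2 = 1/4.

1/4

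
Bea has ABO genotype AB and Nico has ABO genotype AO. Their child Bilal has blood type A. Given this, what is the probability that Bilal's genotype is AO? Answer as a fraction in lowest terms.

Cross AB × AO → 1/4 AA, 1/4 AB, 1/4 AO, 1/4 BO.
Type-A genotypes among offspring: AA (1/4), AO (1/4); total 1/2.
P(AO | type A) = (1/4) / (1/2) = 1/2.

1/2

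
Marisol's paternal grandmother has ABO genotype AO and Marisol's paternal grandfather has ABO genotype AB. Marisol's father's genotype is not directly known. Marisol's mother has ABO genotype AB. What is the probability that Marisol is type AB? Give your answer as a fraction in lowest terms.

3/8

Marisol's father's ABO genotype from AO × AB: 1/4 AA, 1/4 AB, 1/4 AO, 1/4 BO.
Crossing each possibility with the mother AB and summing P(type AB): 1/4·1/2 + 1/4·1/2 + 1/4·1/4 + 1/4·1/4 = 3/8.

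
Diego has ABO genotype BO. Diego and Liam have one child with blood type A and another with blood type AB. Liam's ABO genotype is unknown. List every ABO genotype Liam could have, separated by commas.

AA, AB, AO

For each candidate genotype of Liam, check whether crossing it with BO can produce every observed child phenotype.
  AA → possible child types {A, AB} ✓
  AB → possible child types {A, B, AB} ✓
  AO → possible child types {O, A, B, AB} ✓
  BB → possible child types {B} ✗
  BO → possible child types {O, B} ✗
  OO → possible child types {O, B} ✗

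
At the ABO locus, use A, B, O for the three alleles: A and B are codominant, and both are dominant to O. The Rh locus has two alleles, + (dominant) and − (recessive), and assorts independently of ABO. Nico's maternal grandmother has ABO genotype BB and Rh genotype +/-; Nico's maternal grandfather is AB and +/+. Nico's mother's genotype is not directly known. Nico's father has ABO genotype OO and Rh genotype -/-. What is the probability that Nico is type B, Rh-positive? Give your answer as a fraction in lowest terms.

9/16

Nico's mother's ABO genotype from BB × AB: 1/2 AB, 1/2 BB.
Crossing each possibility with the father OO and summing P(type B): 1/2·1/2 + 1/2·1 = 3/4.
Similarly for Rh via the mother's Rh distribution: P(Rh+) = 3/4.
Independent loci: 3/4 × 3/4 = 9/16.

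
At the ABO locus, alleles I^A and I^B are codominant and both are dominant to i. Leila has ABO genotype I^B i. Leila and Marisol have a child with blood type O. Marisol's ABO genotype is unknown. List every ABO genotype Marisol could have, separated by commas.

I^A i, I^B i, i i

For each candidate genotype of Marisol, check whether crossing it with I^B i can produce every observed child phenotype.
  I^A I^A → possible child types {A, AB} ✗
  I^A I^B → possible child types {A, B, AB} ✗
  I^A i → possible child types {O, A, B, AB} ✓
  I^B I^B → possible child types {B} ✗
  I^B i → possible child types {O, B} ✓
  i i → possible child types {O, B} ✓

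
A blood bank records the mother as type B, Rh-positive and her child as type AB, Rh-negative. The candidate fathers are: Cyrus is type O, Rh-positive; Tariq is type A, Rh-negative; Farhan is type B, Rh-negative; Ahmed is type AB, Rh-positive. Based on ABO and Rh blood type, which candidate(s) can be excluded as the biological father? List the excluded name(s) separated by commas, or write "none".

A candidate is excluded only if no genotype consistent with his phenotype could produce a type AB, Rh-negative child with a type B, Rh-positive mother.
Cyrus (type O, Rh+): no genotype consistent with that phenotype can produce a type-AB Rh- child with a type-B mother.
Farhan (type B, Rh-): no genotype consistent with that phenotype can produce a type-AB Rh- child with a type-B mother.

Cyrus, Farhan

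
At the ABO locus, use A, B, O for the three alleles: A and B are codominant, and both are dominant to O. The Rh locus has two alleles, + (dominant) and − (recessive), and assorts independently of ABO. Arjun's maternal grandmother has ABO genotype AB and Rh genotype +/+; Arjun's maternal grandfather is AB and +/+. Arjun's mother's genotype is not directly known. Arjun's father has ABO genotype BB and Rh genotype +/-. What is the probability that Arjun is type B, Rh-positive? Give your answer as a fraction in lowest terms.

1/2

Arjun's mother's ABO genotype from AB × AB: 1/4 AA, 1/2 AB, 1/4 BB.
Crossing each possibility with the father BB and summing P(type B): 1/4·0 + 1/2·1/2 + 1/4·1 = 1/2.
Similarly for Rh via the mother's Rh distribution: P(Rh+) = 1.
Independent loci: 1/2 × 1 = 1/2.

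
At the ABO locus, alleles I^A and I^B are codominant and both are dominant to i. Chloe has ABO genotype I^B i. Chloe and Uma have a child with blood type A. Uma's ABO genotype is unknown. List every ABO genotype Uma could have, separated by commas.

For each candidate genotype of Uma, check whether crossing it with I^B i can produce every observed child phenotype.
  I^A I^A → possible child types {A, AB} ✓
  I^A I^B → possible child types {A, B, AB} ✓
  I^A i → possible child types {O, A, B, AB} ✓
  I^B I^B → possible child types {B} ✗
  I^B i → possible child types {O, B} ✗
  i i → possible child types {O, B} ✗

I^A I^A, I^A I^B, I^A i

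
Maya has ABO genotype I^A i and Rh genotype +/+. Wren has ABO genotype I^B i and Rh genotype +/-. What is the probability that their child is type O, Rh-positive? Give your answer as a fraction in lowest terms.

1/4

ABO cross I^A i × I^B i → offspring phenotypes: 1/4 O, 1/4 A, 1/4 B, 1/4 AB.
Rh cross +/+ × +/- → 1 Rh+.
Independent loci: P(type O, Rh-positive) = 1/4 × 1 = 1/4.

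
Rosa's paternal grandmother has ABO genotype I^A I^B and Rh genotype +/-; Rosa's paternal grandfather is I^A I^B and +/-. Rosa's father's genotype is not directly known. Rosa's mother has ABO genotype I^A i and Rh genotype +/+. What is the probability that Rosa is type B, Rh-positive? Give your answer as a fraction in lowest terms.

1/4

Rosa's father's ABO genotype from I^A I^B × I^A I^B: 1/4 I^A I^A, 1/2 I^A I^B, 1/4 I^B I^B.
Crossing each possibility with the mother I^A i and summing P(type B): 1/4·0 + 1/2·1/4 + 1/4·1/2 = 1/4.
Similarly for Rh via the father's Rh distribution: P(Rh+) = 1.
Independent loci: 1/4 × 1 = 1/4.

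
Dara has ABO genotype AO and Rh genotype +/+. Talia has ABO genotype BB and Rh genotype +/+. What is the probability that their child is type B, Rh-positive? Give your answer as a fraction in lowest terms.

ABO cross AO × BB → offspring phenotypes: 1/2 B, 1/2 AB.
Rh cross +/+ × +/+ → 1 Rh+.
Independent loci: P(type B, Rh-positive) = 1/2 × 1 = 1/2.

1/2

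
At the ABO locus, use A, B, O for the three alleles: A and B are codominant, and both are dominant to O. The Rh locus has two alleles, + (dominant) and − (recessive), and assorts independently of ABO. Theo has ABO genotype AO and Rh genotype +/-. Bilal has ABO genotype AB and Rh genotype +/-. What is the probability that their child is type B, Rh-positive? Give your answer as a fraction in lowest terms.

ABO cross AO × AB → offspring phenotypes: 1/2 A, 1/4 B, 1/4 AB.
Rh cross +/- × +/- → 3/4 Rh+, 1/4 Rh-.
Independent loci: P(type B, Rh-positive) = 1/4 × 3/4 = 3/16.

3/16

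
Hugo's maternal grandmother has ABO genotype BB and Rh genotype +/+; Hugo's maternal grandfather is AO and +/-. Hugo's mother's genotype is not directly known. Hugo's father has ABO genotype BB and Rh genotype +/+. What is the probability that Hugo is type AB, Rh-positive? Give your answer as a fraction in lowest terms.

1/4

Hugo's mother's ABO genotype from BB × AO: 1/2 AB, 1/2 BO.
Crossing each possibility with the father BB and summing P(type AB): 1/2·1/2 + 1/2·0 = 1/4.
Similarly for Rh via the mother's Rh distribution: P(Rh+) = 1.
Independent loci: 1/4 × 1 = 1/4.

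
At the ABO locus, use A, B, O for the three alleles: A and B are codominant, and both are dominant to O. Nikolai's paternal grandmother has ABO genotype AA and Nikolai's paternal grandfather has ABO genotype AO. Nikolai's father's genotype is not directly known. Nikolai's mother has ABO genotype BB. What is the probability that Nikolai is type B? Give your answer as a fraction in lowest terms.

1/4

Nikolai's father's ABO genotype from AA × AO: 1/2 AA, 1/2 AO.
Crossing each possibility with the mother BB and summing P(type B): 1/2·0 + 1/2·1/2 = 1/4.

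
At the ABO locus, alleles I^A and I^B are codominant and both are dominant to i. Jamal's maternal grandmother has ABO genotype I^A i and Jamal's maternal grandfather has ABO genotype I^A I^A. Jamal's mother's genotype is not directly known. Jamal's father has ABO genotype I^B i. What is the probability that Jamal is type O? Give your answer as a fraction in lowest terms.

1/8

Jamal's mother's ABO genotype from I^A i × I^A I^A: 1/2 I^A I^A, 1/2 I^A i.
Crossing each possibility with the father I^B i and summing P(type O): 1/2·0 + 1/2·1/4 = 1/8.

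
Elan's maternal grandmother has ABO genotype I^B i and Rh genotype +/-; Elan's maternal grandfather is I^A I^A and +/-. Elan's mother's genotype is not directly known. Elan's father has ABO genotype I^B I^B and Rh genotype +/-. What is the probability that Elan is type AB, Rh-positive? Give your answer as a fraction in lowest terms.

3/8

Elan's mother's ABO genotype from I^B i × I^A I^A: 1/2 I^A I^B, 1/2 I^A i.
Crossing each possibility with the father I^B I^B and summing P(type AB): 1/2·1/2 + 1/2·1/2 = 1/2.
Similarly for Rh via the mother's Rh distribution: P(Rh+) = 3/4.
Independent loci: 1/2 × 3/4 = 3/8.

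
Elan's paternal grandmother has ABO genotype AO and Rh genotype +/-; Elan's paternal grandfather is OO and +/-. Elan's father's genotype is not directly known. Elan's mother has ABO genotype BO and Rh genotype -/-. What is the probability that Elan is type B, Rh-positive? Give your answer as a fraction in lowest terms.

3/16

Elan's father's ABO genotype from AO × OO: 1/2 AO, 1/2 OO.
Crossing each possibility with the mother BO and summing P(type B): 1/2·1/4 + 1/2·1/2 = 3/8.
Similarly for Rh via the father's Rh distribution: P(Rh+) = 1/2.
Independent loci: 3/8 × 1/2 = 3/16.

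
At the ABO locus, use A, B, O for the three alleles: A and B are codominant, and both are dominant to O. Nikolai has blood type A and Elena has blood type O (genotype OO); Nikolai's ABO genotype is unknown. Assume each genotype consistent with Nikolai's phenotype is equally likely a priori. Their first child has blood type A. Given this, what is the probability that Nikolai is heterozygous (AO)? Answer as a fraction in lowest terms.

Possible genotypes: Nikolai ∈ {AA, AO}; Elena ∈ {OO}.
Weight each parental genotype pair by prior × P(type-A child):
  AA × OO: posterior weight 2/3.
  AO × OO: posterior weight 1/3.
Sum the posterior weight over pairs where Nikolai is AO: 1/3.

1/3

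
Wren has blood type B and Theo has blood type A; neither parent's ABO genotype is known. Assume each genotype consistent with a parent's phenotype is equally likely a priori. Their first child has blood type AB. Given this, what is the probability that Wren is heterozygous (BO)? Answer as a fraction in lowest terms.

1/3

Possible genotypes: Wren ∈ {BB, BO}; Theo ∈ {AA, AO}.
Weight each parental genotype pair by prior × P(type-AB child):
  BB × AA: posterior weight 4/9.
  BB × AO: posterior weight 2/9.
  BO × AA: posterior weight 2/9.
  BO × AO: posterior weight 1/9.
Sum the posterior weight over pairs where Wren is BO: 1/3.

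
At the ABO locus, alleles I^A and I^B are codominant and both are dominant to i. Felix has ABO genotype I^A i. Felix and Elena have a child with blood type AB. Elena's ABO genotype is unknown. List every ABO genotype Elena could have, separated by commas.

For each candidate genotype of Elena, check whether crossing it with I^A i can produce every observed child phenotype.
  I^A I^A → possible child types {A} ✗
  I^A I^B → possible child types {A, B, AB} ✓
  I^A i → possible child types {O, A} ✗
  I^B I^B → possible child types {B, AB} ✓
  I^B i → possible child types {O, A, B, AB} ✓
  i i → possible child types {O, A} ✗

I^A I^B, I^B I^B, I^B i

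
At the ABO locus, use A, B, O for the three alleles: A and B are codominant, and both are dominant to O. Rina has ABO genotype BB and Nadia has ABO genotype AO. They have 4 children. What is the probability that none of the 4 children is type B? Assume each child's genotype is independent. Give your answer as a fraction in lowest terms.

ABO cross BB × AO → 1/2 B, 1/2 AB.
So P(type B) = 1/2 per child.
P(not type B) = 1/2 for one child; (1/2)^4 = 1/16.

1/16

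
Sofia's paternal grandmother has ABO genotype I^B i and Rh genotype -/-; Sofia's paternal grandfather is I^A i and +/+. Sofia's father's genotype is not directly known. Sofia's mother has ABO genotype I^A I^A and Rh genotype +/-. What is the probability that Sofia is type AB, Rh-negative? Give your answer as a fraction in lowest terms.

1/16

Sofia's father's ABO genotype from I^B i × I^A i: 1/4 I^A I^B, 1/4 I^A i, 1/4 I^B i, 1/4 i i.
Crossing each possibility with the mother I^A I^A and summing P(type AB): 1/4·1/2 + 1/4·0 + 1/4·1/2 + 1/4·0 = 1/4.
Similarly for Rh via the father's Rh distribution: P(Rh-) = 1/4.
Independent loci: 1/4 × 1/4 = 1/16.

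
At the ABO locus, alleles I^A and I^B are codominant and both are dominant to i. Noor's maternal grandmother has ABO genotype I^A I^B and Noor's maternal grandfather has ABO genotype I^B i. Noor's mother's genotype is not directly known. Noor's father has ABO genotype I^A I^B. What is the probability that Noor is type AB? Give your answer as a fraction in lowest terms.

Noor's mother's ABO genotype from I^A I^B × I^B i: 1/4 I^A I^B, 1/4 I^A i, 1/4 I^B I^B, 1/4 I^B i.
Crossing each possibility with the father I^A I^B and summing P(type AB): 1/4·1/2 + 1/4·1/4 + 1/4·1/2 + 1/4·1/4 = 3/8.

3/8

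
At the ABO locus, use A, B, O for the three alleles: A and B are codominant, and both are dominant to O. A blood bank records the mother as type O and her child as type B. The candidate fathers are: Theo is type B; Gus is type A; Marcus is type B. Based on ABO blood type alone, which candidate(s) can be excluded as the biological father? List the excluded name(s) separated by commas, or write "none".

Gus

A candidate is excluded only if no genotype consistent with his phenotype could produce a type B child with a type O mother.
Gus (type A): no genotype consistent with that phenotype can produce a type-B child with a type-O mother.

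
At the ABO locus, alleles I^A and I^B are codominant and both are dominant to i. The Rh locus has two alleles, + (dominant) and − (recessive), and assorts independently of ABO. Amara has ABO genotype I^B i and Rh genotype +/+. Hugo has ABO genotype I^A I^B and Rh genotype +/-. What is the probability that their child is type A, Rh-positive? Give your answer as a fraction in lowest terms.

ABO cross I^B i × I^A I^B → offspring phenotypes: 1/4 A, 1/2 B, 1/4 AB.
Rh cross +/+ × +/- → 1 Rh+.
Independent loci: P(type A, Rh-positive) = 1/4 × 1 = 1/4.

1/4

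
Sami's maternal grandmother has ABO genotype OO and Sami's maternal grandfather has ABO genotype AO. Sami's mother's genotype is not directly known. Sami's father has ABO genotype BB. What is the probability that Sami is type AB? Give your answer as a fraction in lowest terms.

Sami's mother's ABO genotype from OO × AO: 1/2 AO, 1/2 OO.
Crossing each possibility with the father BB and summing P(type AB): 1/2·1/2 + 1/2·0 = 1/4.

1/4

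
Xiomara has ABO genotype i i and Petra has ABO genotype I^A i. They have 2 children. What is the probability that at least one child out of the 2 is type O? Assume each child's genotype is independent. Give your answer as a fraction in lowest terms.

ABO cross i i × I^A i → 1/2 O, 1/2 A.
So P(type O) = 1/2 per child.
P(none) = (1/2)^2 = 1/4; P(at least one) = 1 − 1/4 = 3/4.

3/4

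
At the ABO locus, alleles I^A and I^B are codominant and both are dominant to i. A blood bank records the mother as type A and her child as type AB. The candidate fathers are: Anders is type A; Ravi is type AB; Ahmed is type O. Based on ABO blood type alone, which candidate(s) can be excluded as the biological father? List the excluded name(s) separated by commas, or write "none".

A candidate is excluded only if no genotype consistent with his phenotype could produce a type AB child with a type A mother.
Anders (type A): no genotype consistent with that phenotype can produce a type-AB child with a type-A mother.
Ahmed (type O): no genotype consistent with that phenotype can produce a type-AB child with a type-A mother.

Anders, Ahmed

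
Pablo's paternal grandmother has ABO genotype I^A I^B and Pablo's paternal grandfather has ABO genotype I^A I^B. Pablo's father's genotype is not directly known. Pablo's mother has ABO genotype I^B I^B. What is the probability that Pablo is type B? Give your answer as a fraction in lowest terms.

1/2

Pablo's father's ABO genotype from I^A I^B × I^A I^B: 1/4 I^A I^A, 1/2 I^A I^B, 1/4 I^B I^B.
Crossing each possibility with the mother I^B I^B and summing P(type B): 1/4·0 + 1/2·1/2 + 1/4·1 = 1/2.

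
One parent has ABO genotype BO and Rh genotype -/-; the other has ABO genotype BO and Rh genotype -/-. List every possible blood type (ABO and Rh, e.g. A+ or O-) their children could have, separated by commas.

Gametes from BO × BO give offspring ABO genotypes BB, BO, OO, i.e. phenotypes O, B.
Rh cross -/- × -/- → phenotypes Rh-.
Combining independently: O-, B-.

O-, B-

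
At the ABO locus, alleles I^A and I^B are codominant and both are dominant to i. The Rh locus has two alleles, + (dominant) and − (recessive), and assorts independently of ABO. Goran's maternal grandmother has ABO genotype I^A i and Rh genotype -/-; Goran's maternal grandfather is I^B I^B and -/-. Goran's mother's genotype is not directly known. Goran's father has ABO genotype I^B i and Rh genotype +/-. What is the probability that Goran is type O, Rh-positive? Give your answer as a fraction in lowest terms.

1/16

Goran's mother's ABO genotype from I^A i × I^B I^B: 1/2 I^A I^B, 1/2 I^B i.
Crossing each possibility with the father I^B i and summing P(type O): 1/2·0 + 1/2·1/4 = 1/8.
Similarly for Rh via the mother's Rh distribution: P(Rh+) = 1/2.
Independent loci: 1/8 × 1/2 = 1/16.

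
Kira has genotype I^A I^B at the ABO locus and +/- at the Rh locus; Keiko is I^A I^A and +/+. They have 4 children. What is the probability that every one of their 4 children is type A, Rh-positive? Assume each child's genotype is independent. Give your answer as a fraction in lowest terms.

1/16

ABO cross I^A I^B × I^A I^A → 1/2 A, 1/2 AB.
Rh cross +/- × +/+ → 1 Rh+; so P(type A, Rh-positive) = 1/2 × 1 = 1/2 per child.
All 4 independent: (1/2)^4 = 1/16.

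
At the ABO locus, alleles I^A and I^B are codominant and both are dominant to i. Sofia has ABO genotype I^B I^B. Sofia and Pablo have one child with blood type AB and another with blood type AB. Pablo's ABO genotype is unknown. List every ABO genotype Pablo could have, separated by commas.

For each candidate genotype of Pablo, check whether crossing it with I^B I^B can produce every observed child phenotype.
  I^A I^A → possible child types {AB} ✓
  I^A I^B → possible child types {B, AB} ✓
  I^A i → possible child types {B, AB} ✓
  I^B I^B → possible child types {B} ✗
  I^B i → possible child types {B} ✗
  i i → possible child types {B} ✗

I^A I^A, I^A I^B, I^A i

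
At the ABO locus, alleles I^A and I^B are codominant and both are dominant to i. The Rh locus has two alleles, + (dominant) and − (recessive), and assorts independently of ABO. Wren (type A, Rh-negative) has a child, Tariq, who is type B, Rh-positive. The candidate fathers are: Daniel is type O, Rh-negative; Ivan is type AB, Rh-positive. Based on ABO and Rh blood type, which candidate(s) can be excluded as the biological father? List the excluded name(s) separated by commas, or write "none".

Daniel

A candidate is excluded only if no genotype consistent with his phenotype could produce a type B, Rh-positive child with a type A, Rh-negative mother.
Daniel (type O, Rh-): no genotype consistent with that phenotype can produce a type-B Rh+ child with a type-A mother.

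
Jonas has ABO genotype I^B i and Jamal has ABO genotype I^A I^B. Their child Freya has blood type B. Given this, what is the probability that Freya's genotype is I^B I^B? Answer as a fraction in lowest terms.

1/2

Cross I^B i × I^A I^B → 1/4 I^A I^B, 1/4 I^A i, 1/4 I^B I^B, 1/4 I^B i.
Type-B genotypes among offspring: I^B I^B (1/4), I^B i (1/4); total 1/2.
P(I^B I^B | type B) = (1/4) / (1/2) = 1/2.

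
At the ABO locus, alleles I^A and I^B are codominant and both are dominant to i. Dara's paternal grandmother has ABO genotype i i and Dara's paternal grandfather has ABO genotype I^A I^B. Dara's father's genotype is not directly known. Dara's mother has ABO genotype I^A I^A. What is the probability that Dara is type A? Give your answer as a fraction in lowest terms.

Dara's father's ABO genotype from i i × I^A I^B: 1/2 I^A i, 1/2 I^B i.
Crossing each possibility with the mother I^A I^A and summing P(type A): 1/2·1 + 1/2·1/2 = 3/4.

3/4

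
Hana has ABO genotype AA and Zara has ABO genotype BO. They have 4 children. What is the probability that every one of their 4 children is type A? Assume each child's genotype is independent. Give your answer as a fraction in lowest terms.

1/16

ABO cross AA × BO → 1/2 A, 1/2 AB.
So P(type A) = 1/2 per child.
All 4 independent: (1/2)^4 = 1/16.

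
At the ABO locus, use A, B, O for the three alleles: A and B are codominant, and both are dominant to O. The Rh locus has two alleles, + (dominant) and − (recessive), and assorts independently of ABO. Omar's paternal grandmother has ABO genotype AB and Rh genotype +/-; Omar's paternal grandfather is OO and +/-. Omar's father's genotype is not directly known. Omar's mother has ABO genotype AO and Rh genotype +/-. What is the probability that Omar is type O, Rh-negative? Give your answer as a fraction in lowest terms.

1/16

Omar's father's ABO genotype from AB × OO: 1/2 AO, 1/2 BO.
Crossing each possibility with the mother AO and summing P(type O): 1/2·1/4 + 1/2·1/4 = 1/4.
Similarly for Rh via the father's Rh distribution: P(Rh-) = 1/4.
Independent loci: 1/4 × 1/4 = 1/16.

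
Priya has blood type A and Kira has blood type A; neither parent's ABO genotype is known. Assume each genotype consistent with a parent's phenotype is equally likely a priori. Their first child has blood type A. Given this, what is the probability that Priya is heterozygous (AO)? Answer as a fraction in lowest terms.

Possible genotypes: Priya ∈ {AA, AO}; Kira ∈ {AA, AO}.
Weight each parental genotype pair by prior × P(type-A child):
  AA × AA: posterior weight 4/15.
  AA × AO: posterior weight 4/15.
  AO × AA: posterior weight 4/15.
  AO × AO: posterior weight 1/5.
Sum the posterior weight over pairs where Priya is AO: 7/15.

7/15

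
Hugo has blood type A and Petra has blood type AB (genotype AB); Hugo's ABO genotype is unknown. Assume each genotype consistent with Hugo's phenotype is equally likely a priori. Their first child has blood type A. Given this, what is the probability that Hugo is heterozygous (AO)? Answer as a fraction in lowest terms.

1/2

Possible genotypes: Hugo ∈ {AA, AO}; Petra ∈ {AB}.
Weight each parental genotype pair by prior × P(type-A child):
  AA × AB: posterior weight 1/2.
  AO × AB: posterior weight 1/2.
Sum the posterior weight over pairs where Hugo is AO: 1/2.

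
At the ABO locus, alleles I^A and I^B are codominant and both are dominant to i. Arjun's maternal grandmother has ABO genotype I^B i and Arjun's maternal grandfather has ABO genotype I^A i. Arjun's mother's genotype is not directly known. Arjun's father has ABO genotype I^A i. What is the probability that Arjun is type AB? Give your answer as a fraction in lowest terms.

Arjun's mother's ABO genotype from I^B i × I^A i: 1/4 I^A I^B, 1/4 I^A i, 1/4 I^B i, 1/4 i i.
Crossing each possibility with the father I^A i and summing P(type AB): 1/4·1/4 + 1/4·0 + 1/4·1/4 + 1/4·0 = 1/8.

1/8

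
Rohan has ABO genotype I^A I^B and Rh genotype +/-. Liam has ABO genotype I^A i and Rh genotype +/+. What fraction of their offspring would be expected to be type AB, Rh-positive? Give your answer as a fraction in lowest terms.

ABO cross I^A I^B × I^A i → offspring phenotypes: 1/2 A, 1/4 B, 1/4 AB.
Rh cross +/- × +/+ → 1 Rh+.
Independent loci: P(type AB, Rh-positive) = 1/4 × 1 = 1/4.

1/4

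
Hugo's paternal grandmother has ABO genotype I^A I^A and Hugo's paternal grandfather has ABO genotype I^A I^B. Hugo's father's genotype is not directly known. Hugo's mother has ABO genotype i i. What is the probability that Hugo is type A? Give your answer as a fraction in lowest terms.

Hugo's father's ABO genotype from I^A I^A × I^A I^B: 1/2 I^A I^A, 1/2 I^A I^B.
Crossing each possibility with the mother i i and summing P(type A): 1/2·1 + 1/2·1/2 = 3/4.

3/4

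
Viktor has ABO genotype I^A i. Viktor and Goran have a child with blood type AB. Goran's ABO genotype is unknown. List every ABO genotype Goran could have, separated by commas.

I^A I^B, I^B I^B, I^B i

For each candidate genotype of Goran, check whether crossing it with I^A i can produce every observed child phenotype.
  I^A I^A → possible child types {A} ✗
  I^A I^B → possible child types {A, B, AB} ✓
  I^A i → possible child types {O, A} ✗
  I^B I^B → possible child types {B, AB} ✓
  I^B i → possible child types {O, A, B, AB} ✓
  i i → possible child types {O, A} ✗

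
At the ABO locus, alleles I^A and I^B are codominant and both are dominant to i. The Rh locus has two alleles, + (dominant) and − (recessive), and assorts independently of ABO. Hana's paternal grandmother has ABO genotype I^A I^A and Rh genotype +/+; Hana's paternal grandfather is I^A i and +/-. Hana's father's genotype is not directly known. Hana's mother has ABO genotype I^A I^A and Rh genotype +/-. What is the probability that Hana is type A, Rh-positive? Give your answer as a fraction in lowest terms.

7/8

Hana's father's ABO genotype from I^A I^A × I^A i: 1/2 I^A I^A, 1/2 I^A i.
Crossing each possibility with the mother I^A I^A and summing P(type A): 1/2·1 + 1/2·1 = 1.
Similarly for Rh via the father's Rh distribution: P(Rh+) = 7/8.
Independent loci: 1 × 7/8 = 7/8.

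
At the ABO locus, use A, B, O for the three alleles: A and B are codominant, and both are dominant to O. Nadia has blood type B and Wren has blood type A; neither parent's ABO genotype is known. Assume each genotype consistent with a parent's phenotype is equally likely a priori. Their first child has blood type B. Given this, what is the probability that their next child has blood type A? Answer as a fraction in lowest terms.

1/12

Possible genotypes: Nadia ∈ {BB, BO}; Wren ∈ {AA, AO}.
Weight each parental genotype pair by prior × P(type-B child):
  BB × AO: posterior weight 2/3; P(next child type A) = 0.
  BO × AO: posterior weight 1/3; P(next child type A) = 1/4.
Weighted sum = 1/12.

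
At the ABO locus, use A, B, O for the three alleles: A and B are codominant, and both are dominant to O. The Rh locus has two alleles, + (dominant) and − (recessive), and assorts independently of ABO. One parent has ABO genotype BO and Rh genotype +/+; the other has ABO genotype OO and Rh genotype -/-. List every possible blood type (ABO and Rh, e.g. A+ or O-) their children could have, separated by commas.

O+, B+

Gametes from BO × OO give offspring ABO genotypes BO, OO, i.e. phenotypes O, B.
Rh cross +/+ × -/- → phenotypes Rh+.
Combining independently: O+, B+.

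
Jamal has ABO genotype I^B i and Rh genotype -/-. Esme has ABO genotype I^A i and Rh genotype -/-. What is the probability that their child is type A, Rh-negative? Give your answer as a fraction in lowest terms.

1/4

ABO cross I^B i × I^A i → offspring phenotypes: 1/4 O, 1/4 A, 1/4 B, 1/4 AB.
Rh cross -/- × -/- → 1 Rh-.
Independent loci: P(type A, Rh-negative) = 1/4 × 1 = 1/4.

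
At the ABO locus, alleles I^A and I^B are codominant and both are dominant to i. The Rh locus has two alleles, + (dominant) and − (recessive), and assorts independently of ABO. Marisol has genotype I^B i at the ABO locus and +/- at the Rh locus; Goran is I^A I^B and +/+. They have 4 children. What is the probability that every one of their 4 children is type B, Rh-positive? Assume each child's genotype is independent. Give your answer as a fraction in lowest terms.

1/16

ABO cross I^B i × I^A I^B → 1/4 A, 1/2 B, 1/4 AB.
Rh cross +/- × +/+ → 1 Rh+; so P(type B, Rh-positive) = 1/2 × 1 = 1/2 per child.
All 4 independent: (1/2)^4 = 1/16.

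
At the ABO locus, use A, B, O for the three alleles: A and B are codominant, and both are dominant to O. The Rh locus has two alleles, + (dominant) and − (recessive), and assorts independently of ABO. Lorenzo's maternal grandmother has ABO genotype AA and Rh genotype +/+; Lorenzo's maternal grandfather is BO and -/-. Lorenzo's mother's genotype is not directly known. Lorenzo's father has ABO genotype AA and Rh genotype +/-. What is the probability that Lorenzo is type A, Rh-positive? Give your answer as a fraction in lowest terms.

Lorenzo's mother's ABO genotype from AA × BO: 1/2 AB, 1/2 AO.
Crossing each possibility with the father AA and summing P(type A): 1/2·1/2 + 1/2·1 = 3/4.
Similarly for Rh via the mother's Rh distribution: P(Rh+) = 3/4.
Independent loci: 3/4 × 3/4 = 9/16.

9/16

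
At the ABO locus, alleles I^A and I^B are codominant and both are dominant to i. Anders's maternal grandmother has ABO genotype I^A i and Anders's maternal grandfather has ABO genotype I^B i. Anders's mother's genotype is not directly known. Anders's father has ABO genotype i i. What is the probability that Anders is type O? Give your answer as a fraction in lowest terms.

1/2

Anders's mother's ABO genotype from I^A i × I^B i: 1/4 I^A I^B, 1/4 I^A i, 1/4 I^B i, 1/4 i i.
Crossing each possibility with the father i i and summing P(type O): 1/4·0 + 1/4·1/2 + 1/4·1/2 + 1/4·1 = 1/2.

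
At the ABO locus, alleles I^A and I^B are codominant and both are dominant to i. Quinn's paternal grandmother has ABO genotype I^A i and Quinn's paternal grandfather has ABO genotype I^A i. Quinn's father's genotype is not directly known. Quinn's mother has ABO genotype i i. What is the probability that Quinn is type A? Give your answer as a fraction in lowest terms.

1/2

Quinn's father's ABO genotype from I^A i × I^A i: 1/4 I^A I^A, 1/2 I^A i, 1/4 i i.
Crossing each possibility with the mother i i and summing P(type A): 1/4·1 + 1/2·1/2 + 1/4·0 = 1/2.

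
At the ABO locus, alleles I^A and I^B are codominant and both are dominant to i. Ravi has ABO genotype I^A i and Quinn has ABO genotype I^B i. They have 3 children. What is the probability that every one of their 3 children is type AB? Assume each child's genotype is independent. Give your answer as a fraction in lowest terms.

1/64

ABO cross I^A i × I^B i → 1/4 O, 1/4 A, 1/4 B, 1/4 AB.
So P(type AB) = 1/4 per child.
All 3 independent: (1/4)^3 = 1/64.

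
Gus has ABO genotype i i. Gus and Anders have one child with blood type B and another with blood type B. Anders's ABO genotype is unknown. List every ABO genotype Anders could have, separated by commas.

I^A I^B, I^B I^B, I^B i

For each candidate genotype of Anders, check whether crossing it with i i can produce every observed child phenotype.
  I^A I^A → possible child types {A} ✗
  I^A I^B → possible child types {A, B} ✓
  I^A i → possible child types {O, A} ✗
  I^B I^B → possible child types {B} ✓
  I^B i → possible child types {O, B} ✓
  i i → possible child types {O} ✗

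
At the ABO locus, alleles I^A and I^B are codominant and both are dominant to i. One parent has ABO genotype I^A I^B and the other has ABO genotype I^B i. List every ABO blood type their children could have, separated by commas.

A, B, AB

Gametes from I^A I^B × I^B i give offspring ABO genotypes I^A I^B, I^A i, I^B I^B, I^B i, i.e. phenotypes A, B, AB.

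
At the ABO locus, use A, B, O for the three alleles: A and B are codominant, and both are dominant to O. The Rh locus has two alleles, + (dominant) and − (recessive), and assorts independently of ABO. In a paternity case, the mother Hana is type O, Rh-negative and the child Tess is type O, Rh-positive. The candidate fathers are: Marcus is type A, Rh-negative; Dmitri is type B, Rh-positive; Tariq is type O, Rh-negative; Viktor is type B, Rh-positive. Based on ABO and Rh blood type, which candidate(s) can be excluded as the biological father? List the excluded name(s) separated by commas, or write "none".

Marcus, Tariq

A candidate is excluded only if no genotype consistent with his phenotype could produce a type O, Rh-positive child with a type O, Rh-negative mother.
Marcus (type A, Rh-): no genotype consistent with that phenotype can produce a type-O Rh+ child with a type-O mother.
Tariq (type O, Rh-): no genotype consistent with that phenotype can produce a type-O Rh+ child with a type-O mother.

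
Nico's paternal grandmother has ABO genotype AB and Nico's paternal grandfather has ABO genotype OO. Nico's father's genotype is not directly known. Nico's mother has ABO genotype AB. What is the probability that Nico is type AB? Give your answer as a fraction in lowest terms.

Nico's father's ABO genotype from AB × OO: 1/2 AO, 1/2 BO.
Crossing each possibility with the mother AB and summing P(type AB): 1/2·1/4 + 1/2·1/4 = 1/4.

1/4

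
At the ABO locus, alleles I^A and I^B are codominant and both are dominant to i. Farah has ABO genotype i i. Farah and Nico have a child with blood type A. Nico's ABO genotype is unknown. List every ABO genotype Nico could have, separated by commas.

For each candidate genotype of Nico, check whether crossing it with i i can produce every observed child phenotype.
  I^A I^A → possible child types {A} ✓
  I^A I^B → possible child types {A, B} ✓
  I^A i → possible child types {O, A} ✓
  I^B I^B → possible child types {B} ✗
  I^B i → possible child types {O, B} ✗
  i i → possible child types {O} ✗

I^A I^A, I^A I^B, I^A i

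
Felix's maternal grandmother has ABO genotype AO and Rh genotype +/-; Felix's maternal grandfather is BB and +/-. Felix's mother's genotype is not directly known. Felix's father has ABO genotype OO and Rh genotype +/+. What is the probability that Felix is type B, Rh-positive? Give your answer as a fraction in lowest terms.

Felix's mother's ABO genotype from AO × BB: 1/2 AB, 1/2 BO.
Crossing each possibility with the father OO and summing P(type B): 1/2·1/2 + 1/2·1/2 = 1/2.
Similarly for Rh via the mother's Rh distribution: P(Rh+) = 1.
Independent loci: 1/2 × 1 = 1/2.

1/2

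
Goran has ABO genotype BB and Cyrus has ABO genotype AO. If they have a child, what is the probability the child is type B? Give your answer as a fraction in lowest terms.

ABO cross BB × AO → offspring phenotypes: 1/2 B, 1/2 AB.
So P(type B) = 1/2.

1/2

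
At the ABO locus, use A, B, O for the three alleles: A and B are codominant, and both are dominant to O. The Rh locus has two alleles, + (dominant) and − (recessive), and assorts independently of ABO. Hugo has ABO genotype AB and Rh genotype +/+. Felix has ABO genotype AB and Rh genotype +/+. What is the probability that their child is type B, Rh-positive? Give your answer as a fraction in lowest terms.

ABO cross AB × AB → offspring phenotypes: 1/4 A, 1/4 B, 1/2 AB.
Rh cross +/+ × +/+ → 1 Rh+.
Independent loci: P(type B, Rh-positive) = 1/4 × 1 = 1/4.

1/4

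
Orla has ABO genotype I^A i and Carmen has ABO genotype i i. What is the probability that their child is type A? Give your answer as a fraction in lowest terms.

ABO cross I^A i × i i → offspring phenotypes: 1/2 O, 1/2 A.
So P(type A) = 1/2.

1/2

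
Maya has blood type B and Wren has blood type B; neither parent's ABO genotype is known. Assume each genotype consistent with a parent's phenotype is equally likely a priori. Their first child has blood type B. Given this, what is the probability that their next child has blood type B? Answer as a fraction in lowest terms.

Possible genotypes: Maya ∈ {BB, BO}; Wren ∈ {BB, BO}.
Weight each parental genotype pair by prior × P(type-B child):
  BB × BB: posterior weight 4/15; P(next child type B) = 1.
  BB × BO: posterior weight 4/15; P(next child type B) = 1.
  BO × BB: posterior weight 4/15; P(next child type B) = 1.
  BO × BO: posterior weight 1/5; P(next child type B) = 3/4.
Weighted sum = 19/20.

19/20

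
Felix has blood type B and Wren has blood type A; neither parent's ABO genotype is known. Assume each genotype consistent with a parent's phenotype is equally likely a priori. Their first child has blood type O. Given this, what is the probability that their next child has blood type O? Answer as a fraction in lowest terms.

1/4

Possible genotypes: Felix ∈ {I^B I^B, I^B i}; Wren ∈ {I^A I^A, I^A i}.
Weight each parental genotype pair by prior × P(type-O child):
  I^B i × I^A i: posterior weight 1; P(next child type O) = 1/4.
Weighted sum = 1/4.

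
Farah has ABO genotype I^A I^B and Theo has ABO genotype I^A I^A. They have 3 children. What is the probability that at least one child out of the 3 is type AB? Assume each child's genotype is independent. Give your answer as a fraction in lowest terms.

ABO cross I^A I^B × I^A I^A → 1/2 A, 1/2 AB.
So P(type AB) = 1/2 per child.
P(none) = (1/2)^3 = 1/8; P(at least one) = 1 − 1/8 = 7/8.

7/8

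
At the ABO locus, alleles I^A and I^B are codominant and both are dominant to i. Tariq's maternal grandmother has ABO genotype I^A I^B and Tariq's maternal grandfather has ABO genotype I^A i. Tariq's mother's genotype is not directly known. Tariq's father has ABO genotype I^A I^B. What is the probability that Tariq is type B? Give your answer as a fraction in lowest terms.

1/4

Tariq's mother's ABO genotype from I^A I^B × I^A i: 1/4 I^A I^A, 1/4 I^A I^B, 1/4 I^A i, 1/4 I^B i.
Crossing each possibility with the father I^A I^B and summing P(type B): 1/4·0 + 1/4·1/4 + 1/4·1/4 + 1/4·1/2 = 1/4.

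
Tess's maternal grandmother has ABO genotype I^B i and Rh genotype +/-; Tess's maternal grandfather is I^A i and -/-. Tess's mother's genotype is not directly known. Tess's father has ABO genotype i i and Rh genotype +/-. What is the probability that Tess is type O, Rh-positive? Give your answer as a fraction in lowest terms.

5/16

Tess's mother's ABO genotype from I^B i × I^A i: 1/4 I^A I^B, 1/4 I^A i, 1/4 I^B i, 1/4 i i.
Crossing each possibility with the father i i and summing P(type O): 1/4·0 + 1/4·1/2 + 1/4·1/2 + 1/4·1 = 1/2.
Similarly for Rh via the mother's Rh distribution: P(Rh+) = 5/8.
Independent loci: 1/2 × 5/8 = 5/16.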